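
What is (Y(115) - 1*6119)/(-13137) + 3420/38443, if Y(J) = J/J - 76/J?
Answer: 32217045278/58077954465 ≈ 0.55472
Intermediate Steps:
Y(J) = 1 - 76/J
(Y(115) - 1*6119)/(-13137) + 3420/38443 = ((-76 + 115)/115 - 1*6119)/(-13137) + 3420/38443 = ((1/115)*39 - 6119)*(-1/13137) + 3420*(1/38443) = (39/115 - 6119)*(-1/13137) + 3420/38443 = -703646/115*(-1/13137) + 3420/38443 = 703646/1510755 + 3420/38443 = 32217045278/58077954465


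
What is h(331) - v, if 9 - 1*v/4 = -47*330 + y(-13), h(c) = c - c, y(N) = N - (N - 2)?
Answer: -62068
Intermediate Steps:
y(N) = 2 (y(N) = N - (-2 + N) = N + (2 - N) = 2)
h(c) = 0
v = 62068 (v = 36 - 4*(-47*330 + 2) = 36 - 4*(-15510 + 2) = 36 - 4*(-15508) = 36 + 62032 = 62068)
h(331) - v = 0 - 1*62068 = 0 - 62068 = -62068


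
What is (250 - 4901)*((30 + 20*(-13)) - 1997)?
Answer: 10357777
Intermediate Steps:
(250 - 4901)*((30 + 20*(-13)) - 1997) = -4651*((30 - 260) - 1997) = -4651*(-230 - 1997) = -4651*(-2227) = 10357777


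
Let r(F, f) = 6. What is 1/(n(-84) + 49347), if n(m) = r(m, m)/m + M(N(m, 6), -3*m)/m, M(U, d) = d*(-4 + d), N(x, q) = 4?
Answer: 14/680441 ≈ 2.0575e-5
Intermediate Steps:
n(m) = 12 + 6/m + 9*m (n(m) = 6/m + ((-3*m)*(-4 - 3*m))/m = 6/m + (-3*m*(-4 - 3*m))/m = 6/m + (12 + 9*m) = 12 + 6/m + 9*m)
1/(n(-84) + 49347) = 1/((12 + 6/(-84) + 9*(-84)) + 49347) = 1/((12 + 6*(-1/84) - 756) + 49347) = 1/((12 - 1/14 - 756) + 49347) = 1/(-10417/14 + 49347) = 1/(680441/14) = 14/680441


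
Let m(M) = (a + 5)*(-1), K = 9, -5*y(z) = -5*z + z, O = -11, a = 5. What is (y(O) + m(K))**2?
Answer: 8836/25 ≈ 353.44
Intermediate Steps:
y(z) = 4*z/5 (y(z) = -(-5*z + z)/5 = -(-4)*z/5 = 4*z/5)
m(M) = -10 (m(M) = (5 + 5)*(-1) = 10*(-1) = -10)
(y(O) + m(K))**2 = ((4/5)*(-11) - 10)**2 = (-44/5 - 10)**2 = (-94/5)**2 = 8836/25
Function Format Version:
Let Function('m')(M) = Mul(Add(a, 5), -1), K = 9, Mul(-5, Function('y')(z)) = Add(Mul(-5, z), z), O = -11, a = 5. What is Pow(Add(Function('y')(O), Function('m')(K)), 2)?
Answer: Rational(8836, 25) ≈ 353.44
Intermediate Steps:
Function('y')(z) = Mul(Rational(4, 5), z) (Function('y')(z) = Mul(Rational(-1, 5), Add(Mul(-5, z), z)) = Mul(Rational(-1, 5), Mul(-4, z)) = Mul(Rational(4, 5), z))
Function('m')(M) = -10 (Function('m')(M) = Mul(Add(5, 5), -1) = Mul(10, -1) = -10)
Pow(Add(Function('y')(O), Function('m')(K)), 2) = Pow(Add(Mul(Rational(4, 5), -11), -10), 2) = Pow(Add(Rational(-44, 5), -10), 2) = Pow(Rational(-94, 5), 2) = Rational(8836, 25)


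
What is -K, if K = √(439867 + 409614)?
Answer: -√849481 ≈ -921.67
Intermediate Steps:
K = √849481 ≈ 921.67
-K = -√849481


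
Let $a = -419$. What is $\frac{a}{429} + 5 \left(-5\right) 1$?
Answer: $- \frac{11144}{429} \approx -25.977$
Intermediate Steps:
$\frac{a}{429} + 5 \left(-5\right) 1 = - \frac{419}{429} + 5 \left(-5\right) 1 = \left(-419\right) \frac{1}{429} - 25 = - \frac{419}{429} - 25 = - \frac{11144}{429}$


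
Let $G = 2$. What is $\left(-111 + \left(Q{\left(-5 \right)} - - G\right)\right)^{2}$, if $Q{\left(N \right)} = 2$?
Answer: $11449$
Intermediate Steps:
$\left(-111 + \left(Q{\left(-5 \right)} - - G\right)\right)^{2} = \left(-111 + \left(2 - \left(-1\right) 2\right)\right)^{2} = \left(-111 + \left(2 - -2\right)\right)^{2} = \left(-111 + \left(2 + 2\right)\right)^{2} = \left(-111 + 4\right)^{2} = \left(-107\right)^{2} = 11449$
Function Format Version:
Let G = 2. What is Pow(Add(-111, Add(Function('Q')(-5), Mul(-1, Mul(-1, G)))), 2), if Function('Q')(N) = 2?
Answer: 11449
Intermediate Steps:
Pow(Add(-111, Add(Function('Q')(-5), Mul(-1, Mul(-1, G)))), 2) = Pow(Add(-111, Add(2, Mul(-1, Mul(-1, 2)))), 2) = Pow(Add(-111, Add(2, Mul(-1, -2))), 2) = Pow(Add(-111, Add(2, 2)), 2) = Pow(Add(-111, 4), 2) = Pow(-107, 2) = 11449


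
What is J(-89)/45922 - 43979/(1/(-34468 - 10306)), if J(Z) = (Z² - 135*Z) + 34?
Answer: 45212866653891/22961 ≈ 1.9691e+9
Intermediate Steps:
J(Z) = 34 + Z² - 135*Z
J(-89)/45922 - 43979/(1/(-34468 - 10306)) = (34 + (-89)² - 135*(-89))/45922 - 43979/(1/(-34468 - 10306)) = (34 + 7921 + 12015)*(1/45922) - 43979/(1/(-44774)) = 19970*(1/45922) - 43979/(-1/44774) = 9985/22961 - 43979*(-44774) = 9985/22961 + 1969115746 = 45212866653891/22961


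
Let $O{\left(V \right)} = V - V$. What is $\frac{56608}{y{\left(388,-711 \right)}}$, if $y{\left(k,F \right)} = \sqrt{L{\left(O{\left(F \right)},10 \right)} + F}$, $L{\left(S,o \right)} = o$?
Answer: $- \frac{56608 i \sqrt{701}}{701} \approx - 2138.1 i$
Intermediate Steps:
$O{\left(V \right)} = 0$
$y{\left(k,F \right)} = \sqrt{10 + F}$
$\frac{56608}{y{\left(388,-711 \right)}} = \frac{56608}{\sqrt{10 - 711}} = \frac{56608}{\sqrt{-701}} = \frac{56608}{i \sqrt{701}} = 56608 \left(- \frac{i \sqrt{701}}{701}\right) = - \frac{56608 i \sqrt{701}}{701}$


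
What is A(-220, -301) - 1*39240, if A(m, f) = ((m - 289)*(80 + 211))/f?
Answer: -11663121/301 ≈ -38748.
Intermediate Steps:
A(m, f) = (-84099 + 291*m)/f (A(m, f) = ((-289 + m)*291)/f = (-84099 + 291*m)/f)
A(-220, -301) - 1*39240 = 291*(-289 - 220)/(-301) - 1*39240 = 291*(-1/301)*(-509) - 39240 = 148119/301 - 39240 = -11663121/301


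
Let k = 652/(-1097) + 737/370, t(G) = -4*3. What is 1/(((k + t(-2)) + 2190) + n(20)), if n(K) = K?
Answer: 405890/892713469 ≈ 0.00045467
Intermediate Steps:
t(G) = -12
k = 567249/405890 (k = 652*(-1/1097) + 737*(1/370) = -652/1097 + 737/370 = 567249/405890 ≈ 1.3975)
1/(((k + t(-2)) + 2190) + n(20)) = 1/(((567249/405890 - 12) + 2190) + 20) = 1/((-4303431/405890 + 2190) + 20) = 1/(884595669/405890 + 20) = 1/(892713469/405890) = 405890/892713469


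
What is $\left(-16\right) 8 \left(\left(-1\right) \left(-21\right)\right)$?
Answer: $-2688$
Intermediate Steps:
$\left(-16\right) 8 \left(\left(-1\right) \left(-21\right)\right) = \left(-128\right) 21 = -2688$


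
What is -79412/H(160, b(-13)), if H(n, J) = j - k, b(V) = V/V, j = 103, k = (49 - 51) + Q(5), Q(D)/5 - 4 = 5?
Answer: -19853/15 ≈ -1323.5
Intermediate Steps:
Q(D) = 45 (Q(D) = 20 + 5*5 = 20 + 25 = 45)
k = 43 (k = (49 - 51) + 45 = -2 + 45 = 43)
b(V) = 1
H(n, J) = 60 (H(n, J) = 103 - 1*43 = 103 - 43 = 60)
-79412/H(160, b(-13)) = -79412/60 = -79412*1/60 = -19853/15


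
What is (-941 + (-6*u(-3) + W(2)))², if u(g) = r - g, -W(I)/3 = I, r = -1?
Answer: 919681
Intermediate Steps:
W(I) = -3*I
u(g) = -1 - g
(-941 + (-6*u(-3) + W(2)))² = (-941 + (-6*(-1 - 1*(-3)) - 3*2))² = (-941 + (-6*(-1 + 3) - 6))² = (-941 + (-6*2 - 6))² = (-941 + (-12 - 6))² = (-941 - 18)² = (-959)² = 919681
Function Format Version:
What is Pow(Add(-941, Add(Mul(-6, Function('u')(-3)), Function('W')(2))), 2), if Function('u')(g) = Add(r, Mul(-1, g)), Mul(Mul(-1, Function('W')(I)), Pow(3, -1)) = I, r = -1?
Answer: 919681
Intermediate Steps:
Function('W')(I) = Mul(-3, I)
Function('u')(g) = Add(-1, Mul(-1, g))
Pow(Add(-941, Add(Mul(-6, Function('u')(-3)), Function('W')(2))), 2) = Pow(Add(-941, Add(Mul(-6, Add(-1, Mul(-1, -3))), Mul(-3, 2))), 2) = Pow(Add(-941, Add(Mul(-6, Add(-1, 3)), -6)), 2) = Pow(Add(-941, Add(Mul(-6, 2), -6)), 2) = Pow(Add(-941, Add(-12, -6)), 2) = Pow(Add(-941, -18), 2) = Pow(-959, 2) = 919681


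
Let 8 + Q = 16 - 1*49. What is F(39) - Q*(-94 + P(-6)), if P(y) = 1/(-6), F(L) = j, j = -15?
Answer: -23255/6 ≈ -3875.8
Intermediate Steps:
Q = -41 (Q = -8 + (16 - 1*49) = -8 + (16 - 49) = -8 - 33 = -41)
F(L) = -15
P(y) = -1/6
F(39) - Q*(-94 + P(-6)) = -15 - (-41)*(-94 - 1/6) = -15 - (-41)*(-565)/6 = -15 - 1*23165/6 = -15 - 23165/6 = -23255/6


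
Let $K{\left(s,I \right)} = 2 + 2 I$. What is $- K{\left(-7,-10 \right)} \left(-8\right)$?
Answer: $-144$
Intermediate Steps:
$- K{\left(-7,-10 \right)} \left(-8\right) = - \left(2 + 2 \left(-10\right)\right) \left(-8\right) = - \left(2 - 20\right) \left(-8\right) = - \left(-18\right) \left(-8\right) = \left(-1\right) 144 = -144$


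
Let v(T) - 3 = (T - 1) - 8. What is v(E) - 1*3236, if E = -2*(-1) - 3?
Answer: -3243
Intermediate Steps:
E = -1 (E = 2 - 3 = -1)
v(T) = -6 + T (v(T) = 3 + ((T - 1) - 8) = 3 + ((-1 + T) - 8) = 3 + (-9 + T) = -6 + T)
v(E) - 1*3236 = (-6 - 1) - 1*3236 = -7 - 3236 = -3243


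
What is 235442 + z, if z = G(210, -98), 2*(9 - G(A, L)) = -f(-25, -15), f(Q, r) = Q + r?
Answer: 235431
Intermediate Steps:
G(A, L) = -11 (G(A, L) = 9 - (-1)*(-25 - 15)/2 = 9 - (-1)*(-40)/2 = 9 - 1/2*40 = 9 - 20 = -11)
z = -11
235442 + z = 235442 - 11 = 235431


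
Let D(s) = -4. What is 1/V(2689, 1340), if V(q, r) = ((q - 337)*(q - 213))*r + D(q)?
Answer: 1/7803559676 ≈ 1.2815e-10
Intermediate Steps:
V(q, r) = -4 + r*(-337 + q)*(-213 + q) (V(q, r) = ((q - 337)*(q - 213))*r - 4 = ((-337 + q)*(-213 + q))*r - 4 = r*(-337 + q)*(-213 + q) - 4 = -4 + r*(-337 + q)*(-213 + q))
1/V(2689, 1340) = 1/(-4 + 71781*1340 + 1340*2689² - 550*2689*1340) = 1/(-4 + 96186540 + 1340*7230721 - 1981793000) = 1/(-4 + 96186540 + 9689166140 - 1981793000) = 1/7803559676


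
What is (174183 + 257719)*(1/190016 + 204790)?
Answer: 8403382599000591/95008 ≈ 8.8449e+10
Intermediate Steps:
(174183 + 257719)*(1/190016 + 204790) = 431902*(1/190016 + 204790) = 431902*(38913376641/190016) = 8403382599000591/95008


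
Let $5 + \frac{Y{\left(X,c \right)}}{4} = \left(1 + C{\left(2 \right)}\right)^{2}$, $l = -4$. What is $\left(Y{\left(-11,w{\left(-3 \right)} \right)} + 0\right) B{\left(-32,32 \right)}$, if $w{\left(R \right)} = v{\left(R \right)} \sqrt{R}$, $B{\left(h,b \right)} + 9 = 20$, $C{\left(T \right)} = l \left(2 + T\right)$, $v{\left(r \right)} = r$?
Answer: $9680$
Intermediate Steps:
$C{\left(T \right)} = -8 - 4 T$ ($C{\left(T \right)} = - 4 \left(2 + T\right) = -8 - 4 T$)
$B{\left(h,b \right)} = 11$ ($B{\left(h,b \right)} = -9 + 20 = 11$)
$w{\left(R \right)} = R^{\frac{3}{2}}$ ($w{\left(R \right)} = R \sqrt{R} = R^{\frac{3}{2}}$)
$Y{\left(X,c \right)} = 880$ ($Y{\left(X,c \right)} = -20 + 4 \left(1 - 16\right)^{2} = -20 + 4 \left(-15\right)^{2} = -20 + 4 \cdot 225 = -20 + 900 = 880$)
$\left(Y{\left(-11,w{\left(-3 \right)} \right)} + 0\right) B{\left(-32,32 \right)} = \left(880 + 0\right) 11 = 880 \cdot 11 = 9680$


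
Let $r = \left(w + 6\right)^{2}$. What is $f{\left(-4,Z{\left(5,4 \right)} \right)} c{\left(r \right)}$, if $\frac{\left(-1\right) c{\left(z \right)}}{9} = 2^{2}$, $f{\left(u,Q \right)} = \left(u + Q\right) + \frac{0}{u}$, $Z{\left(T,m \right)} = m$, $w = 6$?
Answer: $0$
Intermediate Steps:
$f{\left(u,Q \right)} = Q + u$ ($f{\left(u,Q \right)} = \left(Q + u\right) + 0 = Q + u$)
$r = 144$ ($r = \left(6 + 6\right)^{2} = 12^{2} = 144$)
$c{\left(z \right)} = -36$ ($c{\left(z \right)} = - 9 \cdot 2^{2} = \left(-9\right) 4 = -36$)
$f{\left(-4,Z{\left(5,4 \right)} \right)} c{\left(r \right)} = \left(4 - 4\right) \left(-36\right) = 0 \left(-36\right) = 0$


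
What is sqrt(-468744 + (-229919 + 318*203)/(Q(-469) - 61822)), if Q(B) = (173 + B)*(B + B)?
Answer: I*sqrt(21834535396767834)/215826 ≈ 684.65*I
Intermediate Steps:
Q(B) = 2*B*(173 + B) (Q(B) = (173 + B)*(2*B) = 2*B*(173 + B))
sqrt(-468744 + (-229919 + 318*203)/(Q(-469) - 61822)) = sqrt(-468744 + (-229919 + 318*203)/(2*(-469)*(173 - 469) - 61822)) = sqrt(-468744 + (-229919 + 64554)/(2*(-469)*(-296) - 61822)) = sqrt(-468744 - 165365/(277648 - 61822)) = sqrt(-468744 - 165365/215826) = sqrt(-101167307909/215826) = I*sqrt(21834535396767834)/215826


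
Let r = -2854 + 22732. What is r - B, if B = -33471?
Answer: 53349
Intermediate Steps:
r = 19878
r - B = 19878 - 1*(-33471) = 19878 + 33471 = 53349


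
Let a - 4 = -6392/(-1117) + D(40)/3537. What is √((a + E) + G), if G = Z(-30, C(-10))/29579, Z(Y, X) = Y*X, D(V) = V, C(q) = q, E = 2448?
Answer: 2*√932346984818851878035958/38953856997 ≈ 49.576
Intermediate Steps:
Z(Y, X) = X*Y
a = 38456500/3950829 (a = 4 + (-6392/(-1117) + 40/3537) = 4 + (-6392*(-1/1117) + 40*(1/3537)) = 4 + (6392/1117 + 40/3537) = 4 + 22653184/3950829 = 38456500/3950829 ≈ 9.7338)
G = 300/29579 (G = -10*(-30)/29579 = 300*(1/29579) = 300/29579 ≈ 0.010142)
√((a + E) + G) = √((38456500/3950829 + 2448) + 300/29579) = √(9710085892/3950829 + 300/29579) = √(287215815848168/116861570991) = 2*√932346984818851878035958/38953856997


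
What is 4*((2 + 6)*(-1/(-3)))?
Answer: 32/3 ≈ 10.667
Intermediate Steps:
4*((2 + 6)*(-1/(-3))) = 4*(8*(-1*(-1/3))) = 4*(8*(1/3)) = 4*(8/3) = 32/3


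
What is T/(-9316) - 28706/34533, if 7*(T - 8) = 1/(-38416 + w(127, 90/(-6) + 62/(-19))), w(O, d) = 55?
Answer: -23961681020729/28795889190852 ≈ -0.83212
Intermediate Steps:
T = 2148215/268527 (T = 8 + 1/(7*(-38416 + 55)) = 8 + (⅐)/(-38361) = 8 + (⅐)*(-1/38361) = 8 - 1/268527 = 2148215/268527 ≈ 8.0000)
T/(-9316) - 28706/34533 = (2148215/268527)/(-9316) - 28706/34533 = (2148215/268527)*(-1/9316) - 28706*1/34533 = -2148215/2501597532 - 28706/34533 = -23961681020729/28795889190852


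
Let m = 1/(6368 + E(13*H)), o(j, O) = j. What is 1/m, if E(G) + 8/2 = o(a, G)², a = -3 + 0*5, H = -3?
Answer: 6373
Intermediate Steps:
a = -3 (a = -3 + 0 = -3)
E(G) = 5 (E(G) = -4 + (-3)² = -4 + 9 = 5)
m = 1/6373 (m = 1/(6368 + 5) = 1/6373 ≈ 0.00015691)
1/m = 1/(1/6373) = 6373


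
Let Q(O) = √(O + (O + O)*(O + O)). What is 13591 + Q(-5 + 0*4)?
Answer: 13591 + √95 ≈ 13601.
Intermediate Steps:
Q(O) = √(O + 4*O²) (Q(O) = √(O + (2*O)*(2*O)) = √(O + 4*O²))
13591 + Q(-5 + 0*4) = 13591 + √((-5 + 0*4)*(1 + 4*(-5 + 0*4))) = 13591 + √((-5 + 0)*(1 + 4*(-5 + 0))) = 13591 + √(-5*(1 + 4*(-5))) = 13591 + √(-5*(1 - 20)) = 13591 + √(-5*(-19)) = 13591 + √95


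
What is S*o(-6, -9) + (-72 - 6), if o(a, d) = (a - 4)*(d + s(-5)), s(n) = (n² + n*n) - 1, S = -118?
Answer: 47122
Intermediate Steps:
s(n) = -1 + 2*n² (s(n) = (n² + n²) - 1 = 2*n² - 1 = -1 + 2*n²)
o(a, d) = (-4 + a)*(49 + d) (o(a, d) = (a - 4)*(d + (-1 + 2*(-5)²)) = (-4 + a)*(d + (-1 + 2*25)) = (-4 + a)*(d + (-1 + 50)) = (-4 + a)*(d + 49) = (-4 + a)*(49 + d))
S*o(-6, -9) + (-72 - 6) = -118*(-196 - 4*(-9) + 49*(-6) - 6*(-9)) + (-72 - 6) = -118*(-196 + 36 - 294 + 54) - 78 = -118*(-400) - 78 = 47200 - 78 = 47122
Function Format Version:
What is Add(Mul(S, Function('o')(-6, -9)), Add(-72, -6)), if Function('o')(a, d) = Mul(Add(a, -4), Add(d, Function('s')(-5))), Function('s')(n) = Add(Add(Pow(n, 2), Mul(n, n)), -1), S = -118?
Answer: 47122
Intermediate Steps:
Function('s')(n) = Add(-1, Mul(2, Pow(n, 2))) (Function('s')(n) = Add(Add(Pow(n, 2), Pow(n, 2)), -1) = Add(Mul(2, Pow(n, 2)), -1) = Add(-1, Mul(2, Pow(n, 2))))
Function('o')(a, d) = Mul(Add(-4, a), Add(49, d)) (Function('o')(a, d) = Mul(Add(a, -4), Add(d, Add(-1, Mul(2, Pow(-5, 2))))) = Mul(Add(-4, a), Add(d, Add(-1, Mul(2, 25)))) = Mul(Add(-4, a), Add(d, Add(-1, 50))) = Mul(Add(-4, a), Add(d, 49)) = Mul(Add(-4, a), Add(49, d)))
Add(Mul(S, Function('o')(-6, -9)), Add(-72, -6)) = Add(Mul(-118, Add(-196, Mul(-4, -9), Mul(49, -6), Mul(-6, -9))), Add(-72, -6)) = Add(Mul(-118, Add(-196, 36, -294, 54)), -78) = Add(Mul(-118, -400), -78) = Add(47200, -78) = 47122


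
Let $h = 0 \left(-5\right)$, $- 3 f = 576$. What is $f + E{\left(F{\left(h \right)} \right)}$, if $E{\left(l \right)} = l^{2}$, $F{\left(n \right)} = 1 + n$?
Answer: $-191$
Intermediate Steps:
$f = -192$ ($f = \left(- \frac{1}{3}\right) 576 = -192$)
$h = 0$
$f + E{\left(F{\left(h \right)} \right)} = -192 + \left(1 + 0\right)^{2} = -192 + 1^{2} = -192 + 1 = -191$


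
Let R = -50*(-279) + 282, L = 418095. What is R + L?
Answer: 432327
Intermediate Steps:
R = 14232 (R = 13950 + 282 = 14232)
R + L = 14232 + 418095 = 432327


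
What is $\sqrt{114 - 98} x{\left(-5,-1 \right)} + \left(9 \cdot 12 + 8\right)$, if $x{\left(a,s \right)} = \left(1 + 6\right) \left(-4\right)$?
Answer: $4$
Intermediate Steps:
$x{\left(a,s \right)} = -28$ ($x{\left(a,s \right)} = 7 \left(-4\right) = -28$)
$\sqrt{114 - 98} x{\left(-5,-1 \right)} + \left(9 \cdot 12 + 8\right) = \sqrt{114 - 98} \left(-28\right) + \left(9 \cdot 12 + 8\right) = \sqrt{16} \left(-28\right) + \left(108 + 8\right) = 4 \left(-28\right) + 116 = -112 + 116 = 4$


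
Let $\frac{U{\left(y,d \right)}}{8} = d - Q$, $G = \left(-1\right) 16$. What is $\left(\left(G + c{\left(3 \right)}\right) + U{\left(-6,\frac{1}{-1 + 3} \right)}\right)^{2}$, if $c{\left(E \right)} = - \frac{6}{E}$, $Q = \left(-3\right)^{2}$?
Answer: $7396$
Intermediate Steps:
$G = -16$
$Q = 9$
$U{\left(y,d \right)} = -72 + 8 d$ ($U{\left(y,d \right)} = 8 \left(d - 9\right) = 8 \left(-9 + d\right) = -72 + 8 d$)
$\left(\left(G + c{\left(3 \right)}\right) + U{\left(-6,\frac{1}{-1 + 3} \right)}\right)^{2} = \left(\left(-16 - \frac{6}{3}\right) - \left(72 - \frac{8}{-1 + 3}\right)\right)^{2} = \left(\left(-16 - 2\right) - \left(72 - \frac{8}{2}\right)\right)^{2} = \left(\left(-16 - 2\right) + \left(-72 + 8 \cdot \frac{1}{2}\right)\right)^{2} = \left(-18 + \left(-72 + 4\right)\right)^{2} = \left(-18 - 68\right)^{2} = \left(-86\right)^{2} = 7396$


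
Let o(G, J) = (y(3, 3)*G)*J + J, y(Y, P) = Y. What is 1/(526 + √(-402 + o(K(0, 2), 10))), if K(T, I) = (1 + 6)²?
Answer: 263/137799 - 7*√22/275598 ≈ 0.0017894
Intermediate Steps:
K(T, I) = 49 (K(T, I) = 7² = 49)
o(G, J) = J + 3*G*J (o(G, J) = (3*G)*J + J = 3*G*J + J = J + 3*G*J)
1/(526 + √(-402 + o(K(0, 2), 10))) = 1/(526 + √(-402 + 10*(1 + 3*49))) = 1/(526 + √(-402 + 10*(1 + 147))) = 1/(526 + √(-402 + 10*148)) = 1/(526 + √(-402 + 1480)) = 1/(526 + √1078) = 1/(526 + 7*√22)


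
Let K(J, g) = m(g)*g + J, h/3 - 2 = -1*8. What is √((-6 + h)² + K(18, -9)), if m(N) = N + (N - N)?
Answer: 15*√3 ≈ 25.981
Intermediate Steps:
m(N) = N (m(N) = N + 0 = N)
h = -18 (h = 6 + 3*(-1*8) = 6 + 3*(-8) = 6 - 24 = -18)
K(J, g) = J + g² (K(J, g) = g*g + J = g² + J = J + g²)
√((-6 + h)² + K(18, -9)) = √((-6 - 18)² + (18 + (-9)²)) = √((-24)² + (18 + 81)) = √(576 + 99) = √675 = 15*√3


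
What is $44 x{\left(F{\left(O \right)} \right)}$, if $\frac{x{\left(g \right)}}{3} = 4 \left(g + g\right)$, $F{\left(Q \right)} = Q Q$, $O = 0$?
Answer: $0$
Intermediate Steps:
$F{\left(Q \right)} = Q^{2}$
$x{\left(g \right)} = 24 g$ ($x{\left(g \right)} = 3 \cdot 4 \left(g + g\right) = 3 \cdot 4 \cdot 2 g = 3 \cdot 8 g = 24 g$)
$44 x{\left(F{\left(O \right)} \right)} = 44 \cdot 24 \cdot 0^{2} = 44 \cdot 24 \cdot 0 = 44 \cdot 0 = 0$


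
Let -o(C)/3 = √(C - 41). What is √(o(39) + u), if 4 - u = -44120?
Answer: √(44124 - 3*I*√2) ≈ 210.06 - 0.01*I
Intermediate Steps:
o(C) = -3*√(-41 + C) (o(C) = -3*√(C - 41) = -3*√(-41 + C))
u = 44124 (u = 4 - 1*(-44120) = 4 + 44120 = 44124)
√(o(39) + u) = √(-3*√(-41 + 39) + 44124) = √(-3*I*√2 + 44124) = √(44124 - 3*I*√2)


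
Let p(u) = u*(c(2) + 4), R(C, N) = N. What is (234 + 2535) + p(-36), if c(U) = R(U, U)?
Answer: 2553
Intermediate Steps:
c(U) = U
p(u) = 6*u (p(u) = u*(2 + 4) = u*6 = 6*u)
(234 + 2535) + p(-36) = (234 + 2535) + 6*(-36) = 2769 - 216 = 2553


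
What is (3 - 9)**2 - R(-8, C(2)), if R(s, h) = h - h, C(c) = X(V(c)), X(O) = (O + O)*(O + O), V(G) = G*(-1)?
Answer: 36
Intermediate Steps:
V(G) = -G
X(O) = 4*O**2 (X(O) = (2*O)*(2*O) = 4*O**2)
C(c) = 4*c**2 (C(c) = 4*(-c)**2 = 4*c**2)
R(s, h) = 0
(3 - 9)**2 - R(-8, C(2)) = (3 - 9)**2 - 1*0 = (-6)**2 + 0 = 36 + 0 = 36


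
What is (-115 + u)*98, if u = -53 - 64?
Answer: -22736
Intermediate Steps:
u = -117
(-115 + u)*98 = (-115 - 117)*98 = -232*98 = -22736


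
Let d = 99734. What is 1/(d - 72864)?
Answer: 1/26870 ≈ 3.7216e-5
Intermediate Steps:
1/(d - 72864) = 1/(99734 - 72864) = 1/26870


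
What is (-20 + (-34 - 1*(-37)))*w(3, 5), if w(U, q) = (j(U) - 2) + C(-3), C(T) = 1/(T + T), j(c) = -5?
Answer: 731/6 ≈ 121.83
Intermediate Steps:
C(T) = 1/(2*T)
w(U, q) = -43/6 (w(U, q) = (-5 - 2) + (1/2)/(-3) = -7 + (1/2)*(-1/3) = -7 - 1/6 = -43/6)
(-20 + (-34 - 1*(-37)))*w(3, 5) = (-20 + (-34 - 1*(-37)))*(-43/6) = (-20 + (-34 + 37))*(-43/6) = (-20 + 3)*(-43/6) = -17*(-43/6) = 731/6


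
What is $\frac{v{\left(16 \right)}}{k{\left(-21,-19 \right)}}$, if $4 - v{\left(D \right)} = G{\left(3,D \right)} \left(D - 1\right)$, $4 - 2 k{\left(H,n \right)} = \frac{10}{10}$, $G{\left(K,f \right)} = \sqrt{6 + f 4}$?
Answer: $\frac{8}{3} - 10 \sqrt{70} \approx -80.999$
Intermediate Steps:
$G{\left(K,f \right)} = \sqrt{6 + 4 f}$
$k{\left(H,n \right)} = \frac{3}{2}$ ($k{\left(H,n \right)} = 2 - \frac{10 \cdot \frac{1}{10}}{2} = 2 - \frac{1}{2} = \frac{3}{2}$)
$v{\left(D \right)} = 4 - \sqrt{6 + 4 D} \left(-1 + D\right)$ ($v{\left(D \right)} = 4 - \sqrt{6 + 4 D} \left(D - 1\right) = 4 - \sqrt{6 + 4 D} \left(-1 + D\right)$)
$\frac{v{\left(16 \right)}}{k{\left(-21,-19 \right)}} = \frac{4 + \sqrt{6 + 4 \cdot 16} - 16 \sqrt{6 + 4 \cdot 16}}{\frac{3}{2}} = \left(4 + \sqrt{6 + 64} - 16 \sqrt{6 + 64}\right) \frac{2}{3} = \left(4 + \sqrt{70} - 16 \sqrt{70}\right) \frac{2}{3} = \left(4 - 15 \sqrt{70}\right) \frac{2}{3} = \frac{8}{3} - 10 \sqrt{70}$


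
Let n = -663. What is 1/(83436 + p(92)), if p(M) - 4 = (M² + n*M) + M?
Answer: 1/31000 ≈ 3.2258e-5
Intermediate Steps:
p(M) = 4 + M² - 662*M (p(M) = 4 + ((M² - 663*M) + M) = 4 + (M² - 662*M) = 4 + M² - 662*M)
1/(83436 + p(92)) = 1/(83436 + (4 + 92² - 662*92)) = 1/(83436 + (4 + 8464 - 60904)) = 1/(83436 - 52436) = 1/31000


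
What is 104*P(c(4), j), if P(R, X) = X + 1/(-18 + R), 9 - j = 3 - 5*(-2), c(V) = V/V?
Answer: -7176/17 ≈ -422.12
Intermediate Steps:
c(V) = 1
j = -4 (j = 9 - (3 - 5*(-2)) = 9 - (3 + 10) = 9 - 1*13 = 9 - 13 = -4)
104*P(c(4), j) = 104*((1 - 18*(-4) + 1*(-4))/(-18 + 1)) = 104*((1 + 72 - 4)/(-17)) = 104*(-1/17*69) = 104*(-69/17) = -7176/17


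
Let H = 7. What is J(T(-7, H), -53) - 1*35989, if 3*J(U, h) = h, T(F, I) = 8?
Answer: -108020/3 ≈ -36007.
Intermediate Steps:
J(U, h) = h/3
J(T(-7, H), -53) - 1*35989 = (1/3)*(-53) - 1*35989 = -53/3 - 35989 = -108020/3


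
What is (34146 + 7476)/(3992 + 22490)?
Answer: 20811/13241 ≈ 1.5717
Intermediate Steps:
(34146 + 7476)/(3992 + 22490) = 41622/26482 = 41622*(1/26482) = 20811/13241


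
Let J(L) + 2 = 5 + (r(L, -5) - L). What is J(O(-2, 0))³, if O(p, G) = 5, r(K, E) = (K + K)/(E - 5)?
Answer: -27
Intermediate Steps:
r(K, E) = 2*K/(-5 + E) (r(K, E) = (2*K)/(-5 + E) = 2*K/(-5 + E))
J(L) = 3 - 6*L/5 (J(L) = -2 + (5 + (2*L/(-5 - 5) - L)) = -2 + (5 + (2*L/(-10) - L)) = -2 + (5 + (2*L*(-⅒) - L)) = -2 + (5 + (-L/5 - L)) = -2 + (5 - 6*L/5) = 3 - 6*L/5)
J(O(-2, 0))³ = (3 - 6/5*5)³ = (3 - 6)³ = (-3)³ = -27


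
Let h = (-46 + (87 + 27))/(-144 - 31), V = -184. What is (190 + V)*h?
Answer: -408/175 ≈ -2.3314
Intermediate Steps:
h = -68/175 (h = (-46 + 114)/(-175) = 68*(-1/175) = -68/175 ≈ -0.38857)
(190 + V)*h = (190 - 184)*(-68/175) = 6*(-68/175) = -408/175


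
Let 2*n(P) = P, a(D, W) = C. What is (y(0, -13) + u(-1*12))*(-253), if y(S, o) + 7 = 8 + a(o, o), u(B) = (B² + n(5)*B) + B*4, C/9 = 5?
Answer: -28336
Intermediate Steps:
C = 45 (C = 9*5 = 45)
a(D, W) = 45
n(P) = P/2
u(B) = B² + 13*B/2 (u(B) = (B² + ((½)*5)*B) + B*4 = (B² + 5*B/2) + 4*B = B² + 13*B/2)
y(S, o) = 46 (y(S, o) = -7 + (8 + 45) = -7 + 53 = 46)
(y(0, -13) + u(-1*12))*(-253) = (46 + (-1*12)*(13 + 2*(-1*12))/2)*(-253) = (46 + (½)*(-12)*(13 + 2*(-12)))*(-253) = (46 + (½)*(-12)*(13 - 24))*(-253) = (46 + (½)*(-12)*(-11))*(-253) = (46 + 66)*(-253) = 112*(-253) = -28336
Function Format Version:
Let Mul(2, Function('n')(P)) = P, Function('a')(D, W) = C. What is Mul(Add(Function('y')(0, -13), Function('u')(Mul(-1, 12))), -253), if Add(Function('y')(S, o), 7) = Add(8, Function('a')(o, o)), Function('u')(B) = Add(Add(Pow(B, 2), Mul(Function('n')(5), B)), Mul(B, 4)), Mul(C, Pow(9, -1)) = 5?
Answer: -28336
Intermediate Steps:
C = 45 (C = Mul(9, 5) = 45)
Function('a')(D, W) = 45
Function('n')(P) = Mul(Rational(1, 2), P)
Function('u')(B) = Add(Pow(B, 2), Mul(Rational(13, 2), B)) (Function('u')(B) = Add(Add(Pow(B, 2), Mul(Mul(Rational(1, 2), 5), B)), Mul(B, 4)) = Add(Add(Pow(B, 2), Mul(Rational(5, 2), B)), Mul(4, B)) = Add(Pow(B, 2), Mul(Rational(13, 2), B)))
Function('y')(S, o) = 46 (Function('y')(S, o) = Add(-7, Add(8, 45)) = Add(-7, 53) = 46)
Mul(Add(Function('y')(0, -13), Function('u')(Mul(-1, 12))), -253) = Mul(Add(46, Mul(Rational(1, 2), Mul(-1, 12), Add(13, Mul(2, Mul(-1, 12))))), -253) = Mul(Add(46, Mul(Rational(1, 2), -12, Add(13, Mul(2, -12)))), -253) = Mul(Add(46, Mul(Rational(1, 2), -12, Add(13, -24))), -253) = Mul(Add(46, Mul(Rational(1, 2), -12, -11)), -253) = Mul(Add(46, 66), -253) = Mul(112, -253) = -28336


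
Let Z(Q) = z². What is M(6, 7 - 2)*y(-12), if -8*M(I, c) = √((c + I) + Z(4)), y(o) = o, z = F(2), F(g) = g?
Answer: 3*√15/2 ≈ 5.8095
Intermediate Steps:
z = 2
Z(Q) = 4 (Z(Q) = 2² = 4)
M(I, c) = -√(4 + I + c)/8 (M(I, c) = -√((c + I) + 4)/8 = -√((I + c) + 4)/8 = -√(4 + I + c)/8)
M(6, 7 - 2)*y(-12) = -√(4 + 6 + (7 - 2))/8*(-12) = -√(4 + 6 + 5)/8*(-12) = -√15/8*(-12) = 3*√15/2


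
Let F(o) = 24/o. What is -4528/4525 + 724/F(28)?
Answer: 11452766/13575 ≈ 843.67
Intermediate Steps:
-4528/4525 + 724/F(28) = -4528/4525 + 724/((24/28)) = -4528*1/4525 + 724/((24*(1/28))) = -4528/4525 + 724/(6/7) = -4528/4525 + 724*(7/6) = -4528/4525 + 2534/3 = 11452766/13575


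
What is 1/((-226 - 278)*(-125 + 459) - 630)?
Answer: -1/168966 ≈ -5.9184e-6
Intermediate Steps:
1/((-226 - 278)*(-125 + 459) - 630) = 1/(-504*334 - 630) = 1/(-168336 - 630) = 1/(-168966) = -1/168966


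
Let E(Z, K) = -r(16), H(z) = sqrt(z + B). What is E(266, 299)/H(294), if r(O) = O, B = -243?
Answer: -16*sqrt(51)/51 ≈ -2.2404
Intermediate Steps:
H(z) = sqrt(-243 + z) (H(z) = sqrt(z - 243) = sqrt(-243 + z))
E(Z, K) = -16 (E(Z, K) = -1*16 = -16)
E(266, 299)/H(294) = -16/sqrt(-243 + 294) = -16*sqrt(51)/51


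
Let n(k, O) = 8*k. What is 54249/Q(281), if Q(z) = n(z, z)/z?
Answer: 54249/8 ≈ 6781.1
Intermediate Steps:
Q(z) = 8 (Q(z) = (8*z)/z = 8)
54249/Q(281) = 54249/8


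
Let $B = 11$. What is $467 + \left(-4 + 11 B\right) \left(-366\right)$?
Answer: $-42355$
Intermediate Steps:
$467 + \left(-4 + 11 B\right) \left(-366\right) = 467 + \left(-4 + 11 \cdot 11\right) \left(-366\right) = 467 + \left(-4 + 121\right) \left(-366\right) = 467 + 117 \left(-366\right) = 467 - 42822 = -42355$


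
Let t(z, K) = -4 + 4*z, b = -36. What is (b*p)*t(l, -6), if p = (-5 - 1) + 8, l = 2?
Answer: -288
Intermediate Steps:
p = 2 (p = -6 + 8 = 2)
(b*p)*t(l, -6) = (-36*2)*(-4 + 4*2) = -72*(-4 + 8) = -72*4 = -288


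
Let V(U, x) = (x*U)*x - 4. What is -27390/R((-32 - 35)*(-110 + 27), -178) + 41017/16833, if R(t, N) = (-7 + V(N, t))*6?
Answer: 75260756452526/30886312558239 ≈ 2.4367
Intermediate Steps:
V(U, x) = -4 + U*x² (V(U, x) = (U*x)*x - 4 = U*x² - 4 = -4 + U*x²)
R(t, N) = -66 + 6*N*t² (R(t, N) = (-7 + (-4 + N*t²))*6 = (-11 + N*t²)*6 = -66 + 6*N*t²)
-27390/R((-32 - 35)*(-110 + 27), -178) + 41017/16833 = -27390/(-66 + 6*(-178)*((-32 - 35)*(-110 + 27))²) + 41017/16833 = -27390/(-66 + 6*(-178)*(-67*(-83))²) + 41017*(1/16833) = -27390/(-66 + 6*(-178)*5561²) + 41017/16833 = -27390/(-66 + 6*(-178)*30924721) + 41017/16833 = -27390/(-66 - 33027602028) + 41017/16833 = -27390/(-33027602094) + 41017/16833 = -27390*(-1/33027602094) + 41017/16833 = 4565/5504600349 + 41017/16833 = 75260756452526/30886312558239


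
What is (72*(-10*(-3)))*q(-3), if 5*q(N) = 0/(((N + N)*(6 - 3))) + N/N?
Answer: 432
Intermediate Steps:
q(N) = ⅕ (q(N) = (0/(((N + N)*(6 - 3))) + N/N)/5 = (0/(((2*N)*3)) + 1)/5 = (0/((6*N)) + 1)/5 = (0*(1/(6*N)) + 1)/5 = (0 + 1)/5 = (⅕)*1 = ⅕)
(72*(-10*(-3)))*q(-3) = (72*(-10*(-3)))*(⅕) = (72*30)*(⅕) = 2160*(⅕) = 432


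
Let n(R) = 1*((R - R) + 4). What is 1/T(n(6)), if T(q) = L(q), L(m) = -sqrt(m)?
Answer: -1/2 ≈ -0.50000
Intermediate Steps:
n(R) = 4 (n(R) = 1*(0 + 4) = 1*4 = 4)
T(q) = -sqrt(q)
1/T(n(6)) = 1/(-sqrt(4)) = 1/(-1*2) = 1/(-2) = -1/2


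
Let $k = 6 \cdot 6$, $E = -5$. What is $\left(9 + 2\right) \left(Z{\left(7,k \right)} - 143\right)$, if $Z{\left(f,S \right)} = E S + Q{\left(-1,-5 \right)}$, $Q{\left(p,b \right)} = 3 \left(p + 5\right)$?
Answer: $-3421$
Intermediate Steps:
$Q{\left(p,b \right)} = 15 + 3 p$ ($Q{\left(p,b \right)} = 3 \left(5 + p\right) = 15 + 3 p$)
$k = 36$
$Z{\left(f,S \right)} = 12 - 5 S$ ($Z{\left(f,S \right)} = - 5 S + \left(15 + 3 \left(-1\right)\right) = - 5 S + \left(15 - 3\right) = - 5 S + 12 = 12 - 5 S$)
$\left(9 + 2\right) \left(Z{\left(7,k \right)} - 143\right) = \left(9 + 2\right) \left(\left(12 - 180\right) - 143\right) = 11 \left(\left(12 - 180\right) - 143\right) = 11 \left(-168 - 143\right) = 11 \left(-311\right) = -3421$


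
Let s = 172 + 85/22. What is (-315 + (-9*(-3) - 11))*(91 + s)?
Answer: -1755429/22 ≈ -79792.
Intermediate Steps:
s = 3869/22 (s = 172 + 85*(1/22) = 172 + 85/22 = 3869/22 ≈ 175.86)
(-315 + (-9*(-3) - 11))*(91 + s) = (-315 + (-9*(-3) - 11))*(91 + 3869/22) = (-315 + (27 - 11))*(5871/22) = (-315 + 16)*(5871/22) = -299*5871/22 = -1755429/22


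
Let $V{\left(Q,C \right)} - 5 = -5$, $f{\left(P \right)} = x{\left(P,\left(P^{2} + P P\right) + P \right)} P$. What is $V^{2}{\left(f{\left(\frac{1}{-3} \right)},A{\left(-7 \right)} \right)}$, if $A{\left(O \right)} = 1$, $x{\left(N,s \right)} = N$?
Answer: $0$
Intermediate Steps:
$f{\left(P \right)} = P^{2}$ ($f{\left(P \right)} = P P = P^{2}$)
$V{\left(Q,C \right)} = 0$ ($V{\left(Q,C \right)} = 5 - 5 = 0$)
$V^{2}{\left(f{\left(\frac{1}{-3} \right)},A{\left(-7 \right)} \right)} = 0^{2} = 0$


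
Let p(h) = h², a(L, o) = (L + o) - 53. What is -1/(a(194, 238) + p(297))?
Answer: -1/88588 ≈ -1.1288e-5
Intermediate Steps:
a(L, o) = -53 + L + o
-1/(a(194, 238) + p(297)) = -1/((-53 + 194 + 238) + 297²) = -1/(379 + 88209) = -1/88588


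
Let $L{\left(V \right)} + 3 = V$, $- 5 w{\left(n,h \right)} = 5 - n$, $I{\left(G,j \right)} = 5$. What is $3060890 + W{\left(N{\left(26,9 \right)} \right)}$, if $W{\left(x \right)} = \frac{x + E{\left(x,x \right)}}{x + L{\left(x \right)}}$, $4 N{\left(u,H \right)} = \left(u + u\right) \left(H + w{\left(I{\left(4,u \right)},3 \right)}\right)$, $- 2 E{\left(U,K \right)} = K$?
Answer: $\frac{471377099}{154} \approx 3.0609 \cdot 10^{6}$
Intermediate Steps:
$w{\left(n,h \right)} = -1 + \frac{n}{5}$ ($w{\left(n,h \right)} = - \frac{5 - n}{5} = -1 + \frac{n}{5}$)
$E{\left(U,K \right)} = - \frac{K}{2}$
$L{\left(V \right)} = -3 + V$
$N{\left(u,H \right)} = \frac{H u}{2}$ ($N{\left(u,H \right)} = \frac{\left(u + u\right) \left(H + \left(-1 + \frac{1}{5} \cdot 5\right)\right)}{4} = \frac{2 u \left(H + \left(-1 + 1\right)\right)}{4} = \frac{2 u \left(H + 0\right)}{4} = \frac{2 u H}{4} = \frac{2 H u}{4} = \frac{H u}{2}$)
$W{\left(x \right)} = \frac{x}{2 \left(-3 + 2 x\right)}$ ($W{\left(x \right)} = \frac{x - \frac{x}{2}}{x + \left(-3 + x\right)} = \frac{\frac{1}{2} x}{-3 + 2 x} = \frac{x}{2 \left(-3 + 2 x\right)}$)
$3060890 + W{\left(N{\left(26,9 \right)} \right)} = 3060890 + \frac{\frac{1}{2} \cdot 9 \cdot 26}{2 \left(-3 + 2 \cdot \frac{1}{2} \cdot 9 \cdot 26\right)} = 3060890 + \frac{1}{2} \cdot 117 \frac{1}{-3 + 2 \cdot 117} = 3060890 + \frac{1}{2} \cdot 117 \frac{1}{-3 + 234} = 3060890 + \frac{1}{2} \cdot 117 \cdot \frac{1}{231} = 3060890 + \frac{39}{154} = \frac{471377099}{154}$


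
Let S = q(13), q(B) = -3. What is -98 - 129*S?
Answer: 289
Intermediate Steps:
S = -3
-98 - 129*S = -98 - 129*(-3) = -98 + 387 = 289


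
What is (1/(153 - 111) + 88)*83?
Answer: 306851/42 ≈ 7306.0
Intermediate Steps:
(1/(153 - 111) + 88)*83 = (1/42 + 88)*83 = (3697/42)*83 = 306851/42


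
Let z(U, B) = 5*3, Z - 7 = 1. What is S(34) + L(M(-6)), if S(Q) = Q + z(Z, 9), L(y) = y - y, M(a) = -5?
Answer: 49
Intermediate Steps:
Z = 8 (Z = 7 + 1 = 8)
z(U, B) = 15
L(y) = 0
S(Q) = 15 + Q (S(Q) = Q + 15 = 15 + Q)
S(34) + L(M(-6)) = (15 + 34) + 0 = 49 + 0 = 49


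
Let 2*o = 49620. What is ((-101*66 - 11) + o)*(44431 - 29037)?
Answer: 279139402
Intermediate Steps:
o = 24810 (o = (1/2)*49620 = 24810)
((-101*66 - 11) + o)*(44431 - 29037) = ((-101*66 - 11) + 24810)*(44431 - 29037) = ((-6666 - 11) + 24810)*15394 = (-6677 + 24810)*15394 = 18133*15394 = 279139402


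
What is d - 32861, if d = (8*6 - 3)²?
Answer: -30836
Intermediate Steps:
d = 2025 (d = (48 - 3)² = 45² = 2025)
d - 32861 = 2025 - 32861 = -30836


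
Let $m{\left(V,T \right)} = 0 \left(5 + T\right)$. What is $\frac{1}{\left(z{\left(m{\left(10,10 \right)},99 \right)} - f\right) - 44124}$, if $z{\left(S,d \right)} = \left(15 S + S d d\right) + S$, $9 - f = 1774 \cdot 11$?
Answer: $- \frac{1}{24619} \approx -4.0619 \cdot 10^{-5}$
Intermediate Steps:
$m{\left(V,T \right)} = 0$
$f = -19505$ ($f = 9 - 1774 \cdot 11 = 9 - 19514 = -19505$)
$z{\left(S,d \right)} = 16 S + S d^{2}$ ($z{\left(S,d \right)} = \left(15 S + S d^{2}\right) + S = 16 S + S d^{2}$)
$\frac{1}{\left(z{\left(m{\left(10,10 \right)},99 \right)} - f\right) - 44124} = \frac{1}{\left(0 \left(16 + 99^{2}\right) - -19505\right) - 44124} = \frac{1}{\left(0 \left(16 + 9801\right) + 19505\right) - 44124} = \frac{1}{\left(0 \cdot 9817 + 19505\right) - 44124} = \frac{1}{\left(0 + 19505\right) - 44124} = \frac{1}{19505 - 44124} = \frac{1}{-24619} = - \frac{1}{24619}$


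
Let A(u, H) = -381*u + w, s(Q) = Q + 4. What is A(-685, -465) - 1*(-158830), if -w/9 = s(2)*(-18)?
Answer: 420787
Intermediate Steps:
s(Q) = 4 + Q
w = 972 (w = -9*(4 + 2)*(-18) = -54*(-18) = -9*(-108) = 972)
A(u, H) = 972 - 381*u (A(u, H) = -381*u + 972 = 972 - 381*u)
A(-685, -465) - 1*(-158830) = (972 - 381*(-685)) - 1*(-158830) = (972 + 260985) + 158830 = 261957 + 158830 = 420787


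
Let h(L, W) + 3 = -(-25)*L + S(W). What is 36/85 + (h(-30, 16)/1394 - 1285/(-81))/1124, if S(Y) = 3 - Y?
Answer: 4079531/9332010 ≈ 0.43715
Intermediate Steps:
h(L, W) = -W + 25*L (h(L, W) = -3 + (-(-25)*L + (3 - W)) = -3 + (25*L + (3 - W)) = -3 + (3 - W + 25*L) = -W + 25*L)
36/85 + (h(-30, 16)/1394 - 1285/(-81))/1124 = 36/85 + ((-1*16 + 25*(-30))/1394 - 1285/(-81))/1124 = 36*(1/85) + ((-16 - 750)*(1/1394) - 1285*(-1/81))*(1/1124) = 36/85 + (-766*1/1394 + 1285/81)*(1/1124) = 36/85 + (-383/697 + 1285/81)*(1/1124) = 36/85 + (864622/56457)*(1/1124) = 36/85 + 432311/31728834 = 4079531/9332010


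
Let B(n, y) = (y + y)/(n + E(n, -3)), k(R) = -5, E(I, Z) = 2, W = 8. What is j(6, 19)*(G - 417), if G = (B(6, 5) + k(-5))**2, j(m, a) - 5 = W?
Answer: -83811/16 ≈ -5238.2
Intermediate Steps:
j(m, a) = 13 (j(m, a) = 5 + 8 = 13)
B(n, y) = 2*y/(2 + n) (B(n, y) = (y + y)/(n + 2) = (2*y)/(2 + n) = 2*y/(2 + n))
G = 225/16 (G = (2*5/(2 + 6) - 5)**2 = (2*5/8 - 5)**2 = (2*5*(1/8) - 5)**2 = (5/4 - 5)**2 = (-15/4)**2 = 225/16 ≈ 14.063)
j(6, 19)*(G - 417) = 13*(225/16 - 417) = 13*(-6447/16) = -83811/16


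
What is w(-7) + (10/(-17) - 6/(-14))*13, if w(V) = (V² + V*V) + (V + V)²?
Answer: 34739/119 ≈ 291.92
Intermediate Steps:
w(V) = 6*V² (w(V) = (V² + V²) + (2*V)² = 2*V² + 4*V² = 6*V²)
w(-7) + (10/(-17) - 6/(-14))*13 = 6*(-7)² + (10/(-17) - 6/(-14))*13 = 6*49 + (10*(-1/17) - 6*(-1/14))*13 = 294 + (-10/17 + 3/7)*13 = 294 - 19/119*13 = 294 - 247/119 = 34739/119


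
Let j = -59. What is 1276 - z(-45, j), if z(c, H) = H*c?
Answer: -1379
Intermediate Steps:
1276 - z(-45, j) = 1276 - (-59)*(-45) = 1276 - 1*2655 = 1276 - 2655 = -1379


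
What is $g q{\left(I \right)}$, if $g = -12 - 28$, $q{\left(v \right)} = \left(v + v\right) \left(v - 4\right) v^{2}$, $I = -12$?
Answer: $-2211840$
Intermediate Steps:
$q{\left(v \right)} = 2 v^{3} \left(-4 + v\right)$ ($q{\left(v \right)} = 2 v \left(-4 + v\right) v^{2} = 2 v^{3} \left(-4 + v\right)$)
$g = -40$ ($g = -12 - 28 = -40$)
$g q{\left(I \right)} = - 40 \cdot 2 \left(-12\right)^{3} \left(-4 - 12\right) = - 40 \cdot 2 \left(-1728\right) \left(-16\right) = \left(-40\right) 55296 = -2211840$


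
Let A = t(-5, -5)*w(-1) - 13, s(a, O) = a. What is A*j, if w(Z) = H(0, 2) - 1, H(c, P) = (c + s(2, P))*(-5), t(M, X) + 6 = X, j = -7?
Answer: -756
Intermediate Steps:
t(M, X) = -6 + X
H(c, P) = -10 - 5*c (H(c, P) = (c + 2)*(-5) = (2 + c)*(-5) = -10 - 5*c)
w(Z) = -11 (w(Z) = (-10 - 5*0) - 1 = (-10 + 0) - 1 = -10 - 1 = -11)
A = 108 (A = (-6 - 5)*(-11) - 13 = -11*(-11) - 13 = 121 - 13 = 108)
A*j = 108*(-7) = -756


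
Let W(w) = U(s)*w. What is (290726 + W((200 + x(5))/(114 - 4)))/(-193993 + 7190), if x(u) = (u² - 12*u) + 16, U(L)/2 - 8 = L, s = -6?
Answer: -15990292/10274165 ≈ -1.5564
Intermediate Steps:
U(L) = 16 + 2*L
x(u) = 16 + u² - 12*u
W(w) = 4*w (W(w) = (16 + 2*(-6))*w = (16 - 12)*w = 4*w)
(290726 + W((200 + x(5))/(114 - 4)))/(-193993 + 7190) = (290726 + 4*((200 + (16 + 5² - 12*5))/(114 - 4)))/(-193993 + 7190) = (290726 + 4*((200 + (16 + 25 - 60))/110))/(-186803) = (290726 + 4*((200 - 19)*(1/110)))*(-1/186803) = (290726 + 4*(181*(1/110)))*(-1/186803) = (290726 + 4*(181/110))*(-1/186803) = (290726 + 362/55)*(-1/186803) = (15990292/55)*(-1/186803) = -15990292/10274165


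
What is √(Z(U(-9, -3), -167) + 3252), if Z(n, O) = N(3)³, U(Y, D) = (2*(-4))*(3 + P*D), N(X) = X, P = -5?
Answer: √3279 ≈ 57.263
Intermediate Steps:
U(Y, D) = -24 + 40*D (U(Y, D) = (2*(-4))*(3 - 5*D) = -8*(3 - 5*D) = -24 + 40*D)
Z(n, O) = 27 (Z(n, O) = 3³ = 27)
√(Z(U(-9, -3), -167) + 3252) = √(27 + 3252) = √3279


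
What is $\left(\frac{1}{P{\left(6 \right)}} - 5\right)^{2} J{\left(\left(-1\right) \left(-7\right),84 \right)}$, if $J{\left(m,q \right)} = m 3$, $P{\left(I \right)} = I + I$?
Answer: $\frac{24367}{48} \approx 507.65$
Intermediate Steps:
$P{\left(I \right)} = 2 I$
$J{\left(m,q \right)} = 3 m$
$\left(\frac{1}{P{\left(6 \right)}} - 5\right)^{2} J{\left(\left(-1\right) \left(-7\right),84 \right)} = \left(\frac{1}{2 \cdot 6} - 5\right)^{2} \cdot 3 \left(\left(-1\right) \left(-7\right)\right) = \left(\frac{1}{12} - 5\right)^{2} \cdot 3 \cdot 7 = \left(\frac{1}{12} - 5\right)^{2} \cdot 21 = \left(- \frac{59}{12}\right)^{2} \cdot 21 = \frac{3481}{144} \cdot 21 = \frac{24367}{48}$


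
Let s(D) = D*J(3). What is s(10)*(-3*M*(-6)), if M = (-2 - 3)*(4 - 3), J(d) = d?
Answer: -2700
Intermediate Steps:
M = -5 (M = -5*1 = -5)
s(D) = 3*D (s(D) = D*3 = 3*D)
s(10)*(-3*M*(-6)) = (3*10)*(-3*(-5)*(-6)) = 30*(15*(-6)) = 30*(-90) = -2700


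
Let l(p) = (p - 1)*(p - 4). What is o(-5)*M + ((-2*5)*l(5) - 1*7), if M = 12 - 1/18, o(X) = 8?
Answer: 437/9 ≈ 48.556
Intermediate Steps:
l(p) = (-1 + p)*(-4 + p)
M = 215/18 (M = 12 - 1*1/18 = 12 - 1/18 = 215/18 ≈ 11.944)
o(-5)*M + ((-2*5)*l(5) - 1*7) = 8*(215/18) + ((-2*5)*(4 + 5**2 - 5*5) - 1*7) = 860/9 + (-10*(4 + 25 - 25) - 7) = 860/9 + (-10*4 - 7) = 860/9 + (-40 - 7) = 860/9 - 47 = 437/9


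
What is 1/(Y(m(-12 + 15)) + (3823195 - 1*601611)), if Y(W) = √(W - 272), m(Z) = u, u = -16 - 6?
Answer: 1610792/5189301734675 - 7*I*√6/10378603469350 ≈ 3.1041e-7 - 1.6521e-12*I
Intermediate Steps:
u = -22
m(Z) = -22
Y(W) = √(-272 + W)
1/(Y(m(-12 + 15)) + (3823195 - 1*601611)) = 1/(√(-272 - 22) + (3823195 - 1*601611)) = 1/(√(-294) + (3823195 - 601611)) = 1/(7*I*√6 + 3221584) = 1/(3221584 + 7*I*√6)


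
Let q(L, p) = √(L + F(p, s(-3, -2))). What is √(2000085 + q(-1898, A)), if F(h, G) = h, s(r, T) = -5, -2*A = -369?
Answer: √(8000340 + 2*I*√6854)/2 ≈ 1414.2 + 0.014635*I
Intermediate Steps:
A = 369/2 (A = -½*(-369) = 369/2 ≈ 184.50)
q(L, p) = √(L + p)
√(2000085 + q(-1898, A)) = √(2000085 + √(-1898 + 369/2)) = √(2000085 + √(-3427/2)) = √(2000085 + I*√6854/2)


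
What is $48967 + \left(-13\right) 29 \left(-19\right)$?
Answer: $56130$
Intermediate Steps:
$48967 + \left(-13\right) 29 \left(-19\right) = 48967 - -7163 = 48967 + 7163 = 56130$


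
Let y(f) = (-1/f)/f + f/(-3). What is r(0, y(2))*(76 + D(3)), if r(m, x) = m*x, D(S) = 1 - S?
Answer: 0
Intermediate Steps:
y(f) = -1/f² - f/3 (y(f) = -1/f² + f*(-⅓) = -1/f² - f/3)
r(0, y(2))*(76 + D(3)) = (0*(-1/2² - ⅓*2))*(76 + (1 - 1*3)) = (0*(-1*¼ - ⅔))*(76 + (1 - 3)) = (0*(-¼ - ⅔))*(76 - 2) = (0*(-11/12))*74 = 0*74 = 0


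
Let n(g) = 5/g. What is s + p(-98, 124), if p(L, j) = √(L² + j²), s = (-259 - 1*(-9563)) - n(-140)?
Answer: 260513/28 + 2*√6245 ≈ 9462.1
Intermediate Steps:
s = 260513/28 (s = (-259 - 1*(-9563)) - 5/(-140) = (-259 + 9563) - 5*(-1)/140 = 9304 - 1*(-1/28) = 9304 + 1/28 = 260513/28 ≈ 9304.0)
s + p(-98, 124) = 260513/28 + √((-98)² + 124²) = 260513/28 + √(9604 + 15376) = 260513/28 + √24980 = 260513/28 + 2*√6245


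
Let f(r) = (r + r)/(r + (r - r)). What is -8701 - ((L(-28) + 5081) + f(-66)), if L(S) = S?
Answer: -13756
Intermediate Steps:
f(r) = 2 (f(r) = (2*r)/(r + 0) = (2*r)/r = 2)
-8701 - ((L(-28) + 5081) + f(-66)) = -8701 - ((-28 + 5081) + 2) = -8701 - (5053 + 2) = -8701 - 1*5055 = -8701 - 5055 = -13756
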